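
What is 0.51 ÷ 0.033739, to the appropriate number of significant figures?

0.51 ÷ 0.033739 = 15.1160378197…
Multiplication/division keeps the fewest significant figures: 0.51 → 2 s.f., 0.033739 → 5 s.f.; limit is 2.
Rounded to 2 significant figures: 15.

15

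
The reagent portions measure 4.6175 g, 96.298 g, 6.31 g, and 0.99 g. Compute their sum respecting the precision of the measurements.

4.6175 g + 96.298 g + 6.31 g + 0.99 g = 108.2155 g.
Addition/subtraction keeps the fewest decimal places: 4.6175 → 4 decimal places, 96.298 → 3 decimal places, 6.31 → 2 decimal places, 0.99 → 2 decimal places; limit is 2.
Rounded to 2 decimal places: 108.22 g.

108.22 g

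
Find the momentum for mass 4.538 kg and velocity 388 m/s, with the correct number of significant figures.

1.76 × 10^3 kg·m/s

momentum = 4.538 kg × 388 m/s = 1760.744 kg·m/s.
4.538 has 4 significant figures; 388 has 3.
Division/multiplication keeps the fewest: 3 significant figures.
Rounded: 1.76 × 10^3 kg·m/s.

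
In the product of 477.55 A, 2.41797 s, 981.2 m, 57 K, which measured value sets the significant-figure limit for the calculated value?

57 K

477.55 A → 5 s.f.; 2.41797 s → 6 s.f.; 981.2 m → 4 s.f.; 57 K → 2 s.f.
The fewest is 2 significant figures, from 57 K.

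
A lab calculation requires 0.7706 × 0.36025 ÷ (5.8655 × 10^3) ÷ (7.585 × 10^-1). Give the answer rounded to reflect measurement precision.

6.240 × 10^-5

0.7706 × 0.36025 ÷ (5.8655 × 10^3) ÷ (7.585 × 10^-1) = 0.0000623982442724…
Multiplication/division keeps the fewest significant figures: 0.7706 → 4 s.f., 0.36025 → 5 s.f., 5.8655 × 10^3 → 5 s.f., 7.585 × 10^-1 → 4 s.f.; limit is 4.
Rounded to 4 significant figures: 6.240 × 10^-5.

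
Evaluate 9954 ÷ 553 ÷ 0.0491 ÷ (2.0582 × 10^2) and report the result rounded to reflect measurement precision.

1.78

9954 ÷ 553 ÷ 0.0491 ÷ (2.0582 × 10^2) = 1.78116207368…
Multiplication/division keeps the fewest significant figures: 9954 → 4 s.f., 553 → 3 s.f., 0.0491 → 3 s.f., 2.0582 × 10^2 → 5 s.f.; limit is 3.
Rounded to 3 significant figures: 1.78.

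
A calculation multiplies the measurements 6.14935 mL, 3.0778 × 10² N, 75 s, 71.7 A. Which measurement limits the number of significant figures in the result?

75 s

6.14935 mL → 6 s.f.; 3.0778 × 10² N → 5 s.f.; 75 s → 2 s.f.; 71.7 A → 3 s.f.
The fewest is 2 significant figures, from 75 s.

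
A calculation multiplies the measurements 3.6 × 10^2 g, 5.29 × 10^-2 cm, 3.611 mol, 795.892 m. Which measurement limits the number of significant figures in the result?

3.6 × 10^2 g

3.6 × 10^2 g → 2 s.f.; 5.29 × 10^-2 cm → 3 s.f.; 3.611 mol → 4 s.f.; 795.892 m → 6 s.f.
The fewest is 2 significant figures, from 3.6 × 10^2 g.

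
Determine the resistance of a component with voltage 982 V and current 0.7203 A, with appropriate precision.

resistance = 982 V ÷ 0.7203 A = 1363.32083854… Ω.
982 has 3 significant figures; 0.7203 has 4.
Division/multiplication keeps the fewest: 3 significant figures.
Rounded: 1.36 × 10³ Ω.

1.36 × 10³ Ω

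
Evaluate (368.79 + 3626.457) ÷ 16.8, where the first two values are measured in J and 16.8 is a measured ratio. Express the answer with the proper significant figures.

238 J

368.79 J + 3626.457 J = 3995.247 J; the sum is limited to 2 decimal places (6 s.f.).
Carrying full precision, 3995.247 ÷ 16.8 = 237.812321429… J; 16.8 has 3 s.f., so the result keeps min(6, 3) = 3 s.f.
Rounded to 3 significant figures: 238 J.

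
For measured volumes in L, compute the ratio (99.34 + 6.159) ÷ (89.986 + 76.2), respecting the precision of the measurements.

99.34 + 6.159 = 105.499, limited to 2 d.p. → 5 s.f.; 89.986 + 76.2 = 166.186, limited to 1 d.p. → 4 s.f.
Carrying full precision, 105.499 ÷ 166.186 = 0.634824834824…; keep min(5, 4) = 4 s.f.
Rounded to 4 significant figures: 0.6348.

0.6348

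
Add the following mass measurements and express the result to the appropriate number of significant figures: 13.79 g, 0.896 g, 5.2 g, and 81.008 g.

13.79 g + 0.896 g + 5.2 g + 81.008 g = 100.894 g.
Addition/subtraction keeps the fewest decimal places: 13.79 → 2 decimal places, 0.896 → 3 decimal places, 5.2 → 1 decimal place, 81.008 → 3 decimal places; limit is 1.
Rounded to 1 decimal place: 100.9 g.

100.9 g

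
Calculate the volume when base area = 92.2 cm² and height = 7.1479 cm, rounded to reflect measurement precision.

volume = 92.2 cm² × 7.1479 cm = 659.03638 cm³.
92.2 has 3 significant figures; 7.1479 has 5.
Division/multiplication keeps the fewest: 3 significant figures.
Rounded: 659 cm³.

659 cm³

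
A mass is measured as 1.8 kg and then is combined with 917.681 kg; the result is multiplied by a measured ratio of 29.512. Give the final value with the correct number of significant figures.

1.8 kg + 917.681 kg = 919.481 kg; the sum is limited to 1 decimal place (4 s.f.).
Carrying full precision, 919.481 × 29.512 = 27135.723272 kg; 29.512 has 5 s.f., so the result keeps min(4, 5) = 4 s.f.
Rounded to 4 significant figures: 2.714 × 10^4 kg.

2.714 × 10^4 kg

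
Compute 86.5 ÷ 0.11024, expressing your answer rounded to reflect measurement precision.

785

86.5 ÷ 0.11024 = 784.651669086…
Multiplication/division keeps the fewest significant figures: 86.5 → 3 s.f., 0.11024 → 5 s.f.; limit is 3.
Rounded to 3 significant figures: 785.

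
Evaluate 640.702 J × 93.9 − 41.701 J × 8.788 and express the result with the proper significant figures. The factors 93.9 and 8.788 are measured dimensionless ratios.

5.98 × 10^4 J

640.702 × 93.9 = 60161.9178 → 6.02 × 10^4 J (3 s.f., last digit at the 10^2 place).
41.701 × 8.788 = 366.468388 → 366.5 J (4 s.f., last digit at the 10^-1 place).
Difference: 59795.449412 J; keep the coarser place, 10^2.
Result: 5.98 × 10^4 J.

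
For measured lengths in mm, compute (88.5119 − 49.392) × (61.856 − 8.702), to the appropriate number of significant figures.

2079.4 mm²

88.5119 − 49.392 = 39.1199, limited to 3 d.p. → 5 s.f.; 61.856 − 8.702 = 53.154, limited to 3 d.p. → 5 s.f.
Carrying full precision, 39.1199 × 53.154 = 2079.3791646; keep min(5, 5) = 5 s.f.
Rounded to 5 significant figures: 2079.4 mm².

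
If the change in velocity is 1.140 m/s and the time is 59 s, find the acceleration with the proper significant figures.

1.9 × 10^-2 m/s²

acceleration = 1.140 m/s ÷ 59 s = 0.0193220338983… m/s².
1.140 has 4 significant figures; 59 has 2.
Division/multiplication keeps the fewest: 2 significant figures.
Rounded: 1.9 × 10^-2 m/s².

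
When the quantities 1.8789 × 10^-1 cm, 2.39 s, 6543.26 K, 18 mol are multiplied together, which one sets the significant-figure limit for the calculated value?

1.8789 × 10^-1 cm → 5 s.f.; 2.39 s → 3 s.f.; 6543.26 K → 6 s.f.; 18 mol → 2 s.f.
The fewest is 2 significant figures, from 18 mol.

18 mol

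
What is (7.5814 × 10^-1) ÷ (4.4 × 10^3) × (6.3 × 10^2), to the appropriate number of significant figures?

0.11

(7.5814 × 10^-1) ÷ (4.4 × 10^3) × (6.3 × 10^2) = 0.108551863636…
Multiplication/division keeps the fewest significant figures: 7.5814 × 10^-1 → 5 s.f., 4.4 × 10^3 → 2 s.f., 6.3 × 10^2 → 2 s.f.; limit is 2.
Rounded to 2 significant figures: 0.11.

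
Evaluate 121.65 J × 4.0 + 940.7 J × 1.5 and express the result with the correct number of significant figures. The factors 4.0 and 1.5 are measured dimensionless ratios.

1.9 × 10^3 J

121.65 × 4.0 = 486.6 → 4.9 × 10^2 J (2 s.f., last digit at the 10^1 place).
940.7 × 1.5 = 1411.05 → 1.4 × 10^3 J (2 s.f., last digit at the 10^2 place).
Sum: 1897.65 J; keep the coarser place, 10^2.
Result: 1.9 × 10^3 J.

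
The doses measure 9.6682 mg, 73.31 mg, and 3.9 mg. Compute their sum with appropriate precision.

86.9 mg

9.6682 mg + 73.31 mg + 3.9 mg = 86.8782 mg.
Addition/subtraction keeps the fewest decimal places: 9.6682 → 4 decimal places, 73.31 → 2 decimal places, 3.9 → 1 decimal place; limit is 1.
Rounded to 1 decimal place: 86.9 mg.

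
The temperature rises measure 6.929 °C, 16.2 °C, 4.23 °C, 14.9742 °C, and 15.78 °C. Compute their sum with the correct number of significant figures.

58.1 °C

6.929 °C + 16.2 °C + 4.23 °C + 14.9742 °C + 15.78 °C = 58.1132 °C.
Addition/subtraction keeps the fewest decimal places: 6.929 → 3 decimal places, 16.2 → 1 decimal place, 4.23 → 2 decimal places, 14.9742 → 4 decimal places, 15.78 → 2 decimal places; limit is 1.
Rounded to 1 decimal place: 58.1 °C.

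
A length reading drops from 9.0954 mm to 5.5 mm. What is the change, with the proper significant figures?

9.0954 mm − 5.5 mm = 3.5954 mm.
Addition/subtraction keeps the fewest decimal places: 9.0954 → 4 decimal places, 5.5 → 1 decimal place; limit is 1.
Rounded to 1 decimal place: 3.6 mm.

3.6 mm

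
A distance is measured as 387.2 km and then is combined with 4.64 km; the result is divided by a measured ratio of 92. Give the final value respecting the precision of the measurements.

4.3 km

387.2 km + 4.64 km = 391.84 km; the sum is limited to 1 decimal place (4 s.f.).
Carrying full precision, 391.84 ÷ 92 = 4.25913043478… km; 92 has 2 s.f., so the result keeps min(4, 2) = 2 s.f.
Rounded to 2 significant figures: 4.3 km.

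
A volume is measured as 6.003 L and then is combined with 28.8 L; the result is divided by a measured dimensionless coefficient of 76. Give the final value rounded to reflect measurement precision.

0.46 L

6.003 L + 28.8 L = 34.803 L; the sum is limited to 1 decimal place (3 s.f.).
Carrying full precision, 34.803 ÷ 76 = 0.457934210526… L; 76 has 2 s.f., so the result keeps min(3, 2) = 2 s.f.
Rounded to 2 significant figures: 0.46 L.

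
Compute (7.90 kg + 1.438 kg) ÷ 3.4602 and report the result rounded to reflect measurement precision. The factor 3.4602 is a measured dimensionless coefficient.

7.90 kg + 1.438 kg = 9.338 kg; the sum is limited to 2 decimal places (3 s.f.).
Carrying full precision, 9.338 ÷ 3.4602 = 2.69868793711… kg; 3.4602 has 5 s.f., so the result keeps min(3, 5) = 3 s.f.
Rounded to 3 significant figures: 2.70 kg.

2.70 kg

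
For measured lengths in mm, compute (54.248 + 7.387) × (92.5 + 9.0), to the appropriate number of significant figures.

54.248 + 7.387 = 61.635, limited to 3 d.p. → 5 s.f.; 92.5 + 9.0 = 101.5, limited to 1 d.p. → 4 s.f.
Carrying full precision, 61.635 × 101.5 = 6255.9525; keep min(5, 4) = 4 s.f.
Rounded to 4 significant figures: 6256 mm².

6256 mm²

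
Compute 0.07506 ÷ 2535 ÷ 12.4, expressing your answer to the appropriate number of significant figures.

0.07506 ÷ 2535 ÷ 12.4 = 0.00000238786027868…
Multiplication/division keeps the fewest significant figures: 0.07506 → 4 s.f., 2535 → 4 s.f., 12.4 → 3 s.f.; limit is 3.
Rounded to 3 significant figures: 2.39 × 10⁻⁶.

2.39 × 10⁻⁶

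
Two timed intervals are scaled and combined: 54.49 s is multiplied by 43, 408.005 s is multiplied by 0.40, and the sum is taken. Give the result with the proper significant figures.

54.49 × 43 = 2343.07 → 2.3 × 10^3 s (2 s.f., last digit at the 10^2 place).
408.005 × 0.40 = 163.202 → 1.6 × 10^2 s (2 s.f., last digit at the 10^1 place).
Sum: 2506.272 s; keep the coarser place, 10^2.
Result: 2.5 × 10^3 s.

2.5 × 10^3 s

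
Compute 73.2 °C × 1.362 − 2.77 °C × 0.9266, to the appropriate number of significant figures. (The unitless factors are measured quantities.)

73.2 × 1.362 = 99.6984 → 99.7 °C (3 s.f., last digit at the 10^-1 place).
2.77 × 0.9266 = 2.566682 → 2.57 °C (3 s.f., last digit at the 10^-2 place).
Difference: 97.131718 °C; keep the coarser place, 10^-1.
Result: 97.1 °C.

97.1 °C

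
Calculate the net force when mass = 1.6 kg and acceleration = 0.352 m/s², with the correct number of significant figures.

net force = 1.6 kg × 0.352 m/s² = 0.5632 N.
1.6 has 2 significant figures; 0.352 has 3.
Division/multiplication keeps the fewest: 2 significant figures.
Rounded: 5.6 × 10^-1 N.

5.6 × 10^-1 N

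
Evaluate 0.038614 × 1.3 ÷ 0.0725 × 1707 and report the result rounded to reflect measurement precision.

1.2 × 10^3

0.038614 × 1.3 ÷ 0.0725 × 1707 = 1181.90796414…
Multiplication/division keeps the fewest significant figures: 0.038614 → 5 s.f., 1.3 → 2 s.f., 0.0725 → 3 s.f., 1707 → 4 s.f.; limit is 2.
Rounded to 2 significant figures: 1.2 × 10^3.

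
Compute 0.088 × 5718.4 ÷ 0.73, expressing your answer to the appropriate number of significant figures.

0.088 × 5718.4 ÷ 0.73 = 689.341369863…
Multiplication/division keeps the fewest significant figures: 0.088 → 2 s.f., 5718.4 → 5 s.f., 0.73 → 2 s.f.; limit is 2.
Rounded to 2 significant figures: 6.9 × 10^2.

6.9 × 10^2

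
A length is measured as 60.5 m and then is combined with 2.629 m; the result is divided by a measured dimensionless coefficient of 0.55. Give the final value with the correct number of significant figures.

60.5 m + 2.629 m = 63.129 m; the sum is limited to 1 decimal place (3 s.f.).
Carrying full precision, 63.129 ÷ 0.55 = 114.78 m; 0.55 has 2 s.f., so the result keeps min(3, 2) = 2 s.f.
Rounded to 2 significant figures: 1.1 × 10² m.

1.1 × 10² m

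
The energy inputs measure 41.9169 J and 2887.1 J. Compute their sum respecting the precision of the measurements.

2929.0 J

41.9169 J + 2887.1 J = 2929.0169 J.
Addition/subtraction keeps the fewest decimal places: 41.9169 → 4 decimal places, 2887.1 → 1 decimal place; limit is 1.
Rounded to 1 decimal place: 2929.0 J.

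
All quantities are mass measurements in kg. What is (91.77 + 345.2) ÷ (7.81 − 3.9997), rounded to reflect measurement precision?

1.15 × 10^2

91.77 + 345.2 = 436.97, limited to 1 d.p. → 4 s.f.; 7.81 − 3.9997 = 3.8103, limited to 2 d.p. → 3 s.f.
Carrying full precision, 436.97 ÷ 3.8103 = 114.681258694…; keep min(4, 3) = 3 s.f.
Rounded to 3 significant figures: 1.15 × 10^2.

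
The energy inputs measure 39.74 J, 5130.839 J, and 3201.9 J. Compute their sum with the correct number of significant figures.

39.74 J + 5130.839 J + 3201.9 J = 8372.479 J.
Addition/subtraction keeps the fewest decimal places: 39.74 → 2 decimal places, 5130.839 → 3 decimal places, 3201.9 → 1 decimal place; limit is 1.
Rounded to 1 decimal place: 8372.5 J.

8372.5 J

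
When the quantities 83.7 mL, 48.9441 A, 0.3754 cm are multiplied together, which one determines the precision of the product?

83.7 mL

83.7 mL → 3 s.f.; 48.9441 A → 6 s.f.; 0.3754 cm → 4 s.f.
The fewest is 3 significant figures, from 83.7 mL.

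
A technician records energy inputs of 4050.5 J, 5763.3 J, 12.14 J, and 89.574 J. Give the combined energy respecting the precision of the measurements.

4050.5 J + 5763.3 J + 12.14 J + 89.574 J = 9915.514 J.
Addition/subtraction keeps the fewest decimal places: 4050.5 → 1 decimal place, 5763.3 → 1 decimal place, 12.14 → 2 decimal places, 89.574 → 3 decimal places; limit is 1.
Rounded to 1 decimal place: 9915.5 J.

9915.5 J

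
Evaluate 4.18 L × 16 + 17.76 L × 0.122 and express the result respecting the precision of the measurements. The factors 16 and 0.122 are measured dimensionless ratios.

69 L

4.18 × 16 = 66.88 → 67 L (2 s.f., last digit at the 10^0 place).
17.76 × 0.122 = 2.16672 → 2.17 L (3 s.f., last digit at the 10^-2 place).
Sum: 69.04672 L; keep the coarser place, 10^0.
Result: 69 L.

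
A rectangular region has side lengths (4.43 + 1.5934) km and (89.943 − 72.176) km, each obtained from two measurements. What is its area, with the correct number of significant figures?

4.43 + 1.5934 = 6.0234, limited to 2 d.p. → 3 s.f.; 89.943 − 72.176 = 17.767, limited to 3 d.p. → 5 s.f.
Carrying full precision, 6.0234 × 17.767 = 107.0177478; keep min(3, 5) = 3 s.f.
Rounded to 3 significant figures: 107 km².

107 km²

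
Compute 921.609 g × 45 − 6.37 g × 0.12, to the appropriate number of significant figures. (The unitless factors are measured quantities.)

4.1 × 10⁴ g

921.609 × 45 = 41472.405 → 4.1 × 10⁴ g (2 s.f., last digit at the 10^3 place).
6.37 × 0.12 = 0.7644 → 0.76 g (2 s.f., last digit at the 10^-2 place).
Difference: 41471.6406 g; keep the coarser place, 10^3.
Result: 4.1 × 10⁴ g.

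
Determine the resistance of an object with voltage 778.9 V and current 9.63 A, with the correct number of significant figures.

80.9 Ω

resistance = 778.9 V ÷ 9.63 A = 80.8826583593… Ω.
778.9 has 4 significant figures; 9.63 has 3.
Division/multiplication keeps the fewest: 3 significant figures.
Rounded: 80.9 Ω.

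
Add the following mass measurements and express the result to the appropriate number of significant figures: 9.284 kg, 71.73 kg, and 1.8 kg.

82.8 kg

9.284 kg + 71.73 kg + 1.8 kg = 82.814 kg.
Addition/subtraction keeps the fewest decimal places: 9.284 → 3 decimal places, 71.73 → 2 decimal places, 1.8 → 1 decimal place; limit is 1.
Rounded to 1 decimal place: 82.8 kg.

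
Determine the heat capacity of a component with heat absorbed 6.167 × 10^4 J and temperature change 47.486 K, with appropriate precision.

heat capacity = 6.167 × 10^4 J ÷ 47.486 K = 1298.69856379… J/K.
6.167 × 10^4 has 4 significant figures; 47.486 has 5.
Division/multiplication keeps the fewest: 4 significant figures.
Rounded: 1299 J/K.

1299 J/K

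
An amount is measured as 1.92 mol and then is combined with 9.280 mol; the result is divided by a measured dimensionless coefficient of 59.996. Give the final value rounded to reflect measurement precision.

1.92 mol + 9.280 mol = 11.200 mol; the sum is limited to 2 decimal places (4 s.f.).
Carrying full precision, 11.200 ÷ 59.996 = 0.186679111941… mol; 59.996 has 5 s.f., so the result keeps min(4, 5) = 4 s.f.
Rounded to 4 significant figures: 1.867 × 10⁻¹ mol.

1.867 × 10⁻¹ mol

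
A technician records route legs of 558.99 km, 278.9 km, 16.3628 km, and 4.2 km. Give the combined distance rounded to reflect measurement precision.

558.99 km + 278.9 km + 16.3628 km + 4.2 km = 858.4528 km.
Addition/subtraction keeps the fewest decimal places: 558.99 → 2 decimal places, 278.9 → 1 decimal place, 16.3628 → 4 decimal places, 4.2 → 1 decimal place; limit is 1.
Rounded to 1 decimal place: 8.585 × 10² km.

8.585 × 10² km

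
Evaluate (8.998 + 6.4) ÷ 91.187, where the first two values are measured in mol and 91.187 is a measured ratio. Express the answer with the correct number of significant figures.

0.169 mol

8.998 mol + 6.4 mol = 15.398 mol; the sum is limited to 1 decimal place (3 s.f.).
Carrying full precision, 15.398 ÷ 91.187 = 0.168861789509… mol; 91.187 has 5 s.f., so the result keeps min(3, 5) = 3 s.f.
Rounded to 3 significant figures: 0.169 mol.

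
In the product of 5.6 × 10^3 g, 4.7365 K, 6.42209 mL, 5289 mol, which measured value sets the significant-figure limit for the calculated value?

5.6 × 10^3 g

5.6 × 10^3 g → 2 s.f.; 4.7365 K → 5 s.f.; 6.42209 mL → 6 s.f.; 5289 mol → 4 s.f.
The fewest is 2 significant figures, from 5.6 × 10^3 g.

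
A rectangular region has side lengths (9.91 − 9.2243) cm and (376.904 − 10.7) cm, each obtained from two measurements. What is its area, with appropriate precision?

2.5 × 10² cm²

9.91 − 9.2243 = 0.6857, limited to 2 d.p. → 2 s.f.; 376.904 − 10.7 = 366.204, limited to 1 d.p. → 4 s.f.
Carrying full precision, 0.6857 × 366.204 = 251.1060828; keep min(2, 4) = 2 s.f.
Rounded to 2 significant figures: 2.5 × 10² cm².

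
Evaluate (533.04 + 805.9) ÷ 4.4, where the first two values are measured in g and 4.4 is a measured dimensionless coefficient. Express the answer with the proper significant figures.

533.04 g + 805.9 g = 1338.94 g; the sum is limited to 1 decimal place (5 s.f.).
Carrying full precision, 1338.94 ÷ 4.4 = 304.304545455… g; 4.4 has 2 s.f., so the result keeps min(5, 2) = 2 s.f.
Rounded to 2 significant figures: 3.0 × 10^2 g.

3.0 × 10^2 g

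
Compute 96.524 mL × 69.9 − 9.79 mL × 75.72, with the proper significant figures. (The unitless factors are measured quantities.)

96.524 × 69.9 = 6747.0276 → 6.75 × 10^3 mL (3 s.f., last digit at the 10^1 place).
9.79 × 75.72 = 741.2988 → 741 mL (3 s.f., last digit at the 10^0 place).
Difference: 6005.7288 mL; keep the coarser place, 10^1.
Result: 6.01 × 10^3 mL.

6.01 × 10^3 mL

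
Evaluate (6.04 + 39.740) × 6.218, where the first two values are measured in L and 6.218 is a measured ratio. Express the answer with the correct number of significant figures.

284.7 L

6.04 L + 39.740 L = 45.780 L; the sum is limited to 2 decimal places (4 s.f.).
Carrying full precision, 45.780 × 6.218 = 284.66004 L; 6.218 has 4 s.f., so the result keeps min(4, 4) = 4 s.f.
Rounded to 4 significant figures: 284.7 L.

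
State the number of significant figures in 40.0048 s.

40.0048: zeros between nonzero digits are significant.

6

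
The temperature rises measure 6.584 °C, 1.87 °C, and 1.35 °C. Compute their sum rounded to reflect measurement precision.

9.80 °C

6.584 °C + 1.87 °C + 1.35 °C = 9.804 °C.
Addition/subtraction keeps the fewest decimal places: 6.584 → 3 decimal places, 1.87 → 2 decimal places, 1.35 → 2 decimal places; limit is 2.
Rounded to 2 decimal places: 9.80 °C.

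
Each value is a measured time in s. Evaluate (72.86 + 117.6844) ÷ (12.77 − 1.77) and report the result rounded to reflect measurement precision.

17.32

72.86 + 117.6844 = 190.5444, limited to 2 d.p. → 5 s.f.; 12.77 − 1.77 = 11.00, limited to 2 d.p. → 4 s.f.
Carrying full precision, 190.5444 ÷ 11.00 = 17.3222181818…; keep min(5, 4) = 4 s.f.
Rounded to 4 significant figures: 17.32.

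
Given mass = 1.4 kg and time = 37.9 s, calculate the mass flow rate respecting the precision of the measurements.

0.037 kg/s

mass flow rate = 1.4 kg ÷ 37.9 s = 0.0369393139842… kg/s.
1.4 has 2 significant figures; 37.9 has 3.
Division/multiplication keeps the fewest: 2 significant figures.
Rounded: 0.037 kg/s.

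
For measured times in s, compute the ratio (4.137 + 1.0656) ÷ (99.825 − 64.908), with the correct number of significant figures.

0.1490

4.137 + 1.0656 = 5.2026, limited to 3 d.p. → 4 s.f.; 99.825 − 64.908 = 34.917, limited to 3 d.p. → 5 s.f.
Carrying full precision, 5.2026 ÷ 34.917 = 0.148999054902…; keep min(4, 5) = 4 s.f.
Rounded to 4 significant figures: 0.1490.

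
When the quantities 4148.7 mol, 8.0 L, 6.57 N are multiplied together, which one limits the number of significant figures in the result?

4148.7 mol → 5 s.f.; 8.0 L → 2 s.f.; 6.57 N → 3 s.f.
The fewest is 2 significant figures, from 8.0 L.

8.0 L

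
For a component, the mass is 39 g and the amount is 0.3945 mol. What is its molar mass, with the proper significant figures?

99 g/mol

molar mass = 39 g ÷ 0.3945 mol = 98.8593155894… g/mol.
39 has 2 significant figures; 0.3945 has 4.
Division/multiplication keeps the fewest: 2 significant figures.
Rounded: 99 g/mol.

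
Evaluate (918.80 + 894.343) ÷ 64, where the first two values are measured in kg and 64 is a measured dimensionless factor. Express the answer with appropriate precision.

28 kg

918.80 kg + 894.343 kg = 1813.143 kg; the sum is limited to 2 decimal places (6 s.f.).
Carrying full precision, 1813.143 ÷ 64 = 28.330359375 kg; 64 has 2 s.f., so the result keeps min(6, 2) = 2 s.f.
Rounded to 2 significant figures: 28 kg.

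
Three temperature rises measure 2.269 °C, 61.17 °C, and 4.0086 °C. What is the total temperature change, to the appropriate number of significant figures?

67.45 °C

2.269 °C + 61.17 °C + 4.0086 °C = 67.4476 °C.
Addition/subtraction keeps the fewest decimal places: 2.269 → 3 decimal places, 61.17 → 2 decimal places, 4.0086 → 4 decimal places; limit is 2.
Rounded to 2 decimal places: 67.45 °C.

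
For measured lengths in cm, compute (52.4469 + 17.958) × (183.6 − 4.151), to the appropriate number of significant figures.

52.4469 + 17.958 = 70.4049, limited to 3 d.p. → 5 s.f.; 183.6 − 4.151 = 179.449, limited to 1 d.p. → 4 s.f.
Carrying full precision, 70.4049 × 179.449 = 12634.0889001; keep min(5, 4) = 4 s.f.
Rounded to 4 significant figures: 1.263 × 10^4 cm².

1.263 × 10^4 cm²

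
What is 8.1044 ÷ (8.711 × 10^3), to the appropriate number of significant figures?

9.304 × 10^-4

8.1044 ÷ (8.711 × 10^3) = 0.000930363907703…
Multiplication/division keeps the fewest significant figures: 8.1044 → 5 s.f., 8.711 × 10^3 → 4 s.f.; limit is 4.
Rounded to 4 significant figures: 9.304 × 10^-4.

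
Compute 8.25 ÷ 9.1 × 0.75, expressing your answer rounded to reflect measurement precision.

0.68

8.25 ÷ 9.1 × 0.75 = 0.679945054945…
Multiplication/division keeps the fewest significant figures: 8.25 → 3 s.f., 9.1 → 2 s.f., 0.75 → 2 s.f.; limit is 2.
Rounded to 2 significant figures: 0.68.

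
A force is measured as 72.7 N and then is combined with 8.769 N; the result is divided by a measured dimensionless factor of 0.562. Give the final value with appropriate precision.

145 N

72.7 N + 8.769 N = 81.469 N; the sum is limited to 1 decimal place (3 s.f.).
Carrying full precision, 81.469 ÷ 0.562 = 144.962633452… N; 0.562 has 3 s.f., so the result keeps min(3, 3) = 3 s.f.
Rounded to 3 significant figures: 145 N.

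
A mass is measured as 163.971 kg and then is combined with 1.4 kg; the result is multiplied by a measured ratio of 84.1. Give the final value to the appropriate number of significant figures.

163.971 kg + 1.4 kg = 165.371 kg; the sum is limited to 1 decimal place (4 s.f.).
Carrying full precision, 165.371 × 84.1 = 13907.7011 kg; 84.1 has 3 s.f., so the result keeps min(4, 3) = 3 s.f.
Rounded to 3 significant figures: 1.39 × 10⁴ kg.

1.39 × 10⁴ kg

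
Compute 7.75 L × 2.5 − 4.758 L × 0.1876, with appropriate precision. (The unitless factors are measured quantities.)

7.75 × 2.5 = 19.375 → 19 L (2 s.f., last digit at the 10^0 place).
4.758 × 0.1876 = 0.8926008 → 0.8926 L (4 s.f., last digit at the 10^-4 place).
Difference: 18.4823992 L; keep the coarser place, 10^0.
Result: 18 L.

18 L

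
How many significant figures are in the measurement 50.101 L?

5

50.101: zeros between nonzero digits are significant.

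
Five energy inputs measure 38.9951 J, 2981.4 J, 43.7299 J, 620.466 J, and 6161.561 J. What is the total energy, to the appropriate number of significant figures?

38.9951 J + 2981.4 J + 43.7299 J + 620.466 J + 6161.561 J = 9846.1520 J.
Addition/subtraction keeps the fewest decimal places: 38.9951 → 4 decimal places, 2981.4 → 1 decimal place, 43.7299 → 4 decimal places, 620.466 → 3 decimal places, 6161.561 → 3 decimal places; limit is 1.
Rounded to 1 decimal place: 9846.2 J.

9846.2 J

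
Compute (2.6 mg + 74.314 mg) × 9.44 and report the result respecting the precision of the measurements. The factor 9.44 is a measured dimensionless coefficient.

2.6 mg + 74.314 mg = 76.914 mg; the sum is limited to 1 decimal place (3 s.f.).
Carrying full precision, 76.914 × 9.44 = 726.06816 mg; 9.44 has 3 s.f., so the result keeps min(3, 3) = 3 s.f.
Rounded to 3 significant figures: 726 mg.

726 mg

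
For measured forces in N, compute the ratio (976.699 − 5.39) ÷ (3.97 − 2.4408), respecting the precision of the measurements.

976.699 − 5.39 = 971.309, limited to 2 d.p. → 5 s.f.; 3.97 − 2.4408 = 1.5292, limited to 2 d.p. → 3 s.f.
Carrying full precision, 971.309 ÷ 1.5292 = 635.174601099…; keep min(5, 3) = 3 s.f.
Rounded to 3 significant figures: 635.

635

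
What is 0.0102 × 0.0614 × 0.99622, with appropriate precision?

6.24 × 10⁻⁴

0.0102 × 0.0614 × 0.99622 = 0.0006239126616
Multiplication/division keeps the fewest significant figures: 0.0102 → 3 s.f., 0.0614 → 3 s.f., 0.99622 → 5 s.f.; limit is 3.
Rounded to 3 significant figures: 6.24 × 10⁻⁴.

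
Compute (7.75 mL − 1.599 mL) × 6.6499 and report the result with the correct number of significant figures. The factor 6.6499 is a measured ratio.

7.75 mL − 1.599 mL = 6.151 mL; the difference is limited to 2 decimal places (3 s.f.).
Carrying full precision, 6.151 × 6.6499 = 40.9035349 mL; 6.6499 has 5 s.f., so the result keeps min(3, 5) = 3 s.f.
Rounded to 3 significant figures: 40.9 mL.

40.9 mL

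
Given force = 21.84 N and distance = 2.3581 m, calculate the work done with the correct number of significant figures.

51.50 J

work done = 21.84 N × 2.3581 m = 51.500904 J.
21.84 has 4 significant figures; 2.3581 has 5.
Division/multiplication keeps the fewest: 4 significant figures.
Rounded: 51.50 J.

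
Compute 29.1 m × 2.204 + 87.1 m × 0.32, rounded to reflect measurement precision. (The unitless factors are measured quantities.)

92 m

29.1 × 2.204 = 64.1364 → 64.1 m (3 s.f., last digit at the 10^-1 place).
87.1 × 0.32 = 27.872 → 28 m (2 s.f., last digit at the 10^0 place).
Sum: 92.0084 m; keep the coarser place, 10^0.
Result: 92 m.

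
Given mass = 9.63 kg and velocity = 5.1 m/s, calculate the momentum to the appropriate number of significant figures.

49 kg·m/s

momentum = 9.63 kg × 5.1 m/s = 49.113 kg·m/s.
9.63 has 3 significant figures; 5.1 has 2.
Division/multiplication keeps the fewest: 2 significant figures.
Rounded: 49 kg·m/s.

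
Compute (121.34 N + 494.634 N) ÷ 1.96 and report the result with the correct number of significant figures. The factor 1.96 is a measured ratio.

314 N

121.34 N + 494.634 N = 615.974 N; the sum is limited to 2 decimal places (5 s.f.).
Carrying full precision, 615.974 ÷ 1.96 = 314.27244898… N; 1.96 has 3 s.f., so the result keeps min(5, 3) = 3 s.f.
Rounded to 3 significant figures: 314 N.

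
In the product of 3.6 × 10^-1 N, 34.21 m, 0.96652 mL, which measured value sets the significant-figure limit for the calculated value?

3.6 × 10^-1 N

3.6 × 10^-1 N → 2 s.f.; 34.21 m → 4 s.f.; 0.96652 mL → 5 s.f.
The fewest is 2 significant figures, from 3.6 × 10^-1 N.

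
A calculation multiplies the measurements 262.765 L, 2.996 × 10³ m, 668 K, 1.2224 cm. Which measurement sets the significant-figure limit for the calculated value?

262.765 L → 6 s.f.; 2.996 × 10³ m → 4 s.f.; 668 K → 3 s.f.; 1.2224 cm → 5 s.f.
The fewest is 3 significant figures, from 668 K.

668 K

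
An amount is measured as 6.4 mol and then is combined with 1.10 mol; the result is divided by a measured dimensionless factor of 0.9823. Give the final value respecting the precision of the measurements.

6.4 mol + 1.10 mol = 7.50 mol; the sum is limited to 1 decimal place (2 s.f.).
Carrying full precision, 7.50 ÷ 0.9823 = 7.63514201364… mol; 0.9823 has 4 s.f., so the result keeps min(2, 4) = 2 s.f.
Rounded to 2 significant figures: 7.6 mol.

7.6 mol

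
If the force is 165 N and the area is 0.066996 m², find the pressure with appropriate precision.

2.46 × 10³ Pa

pressure = 165 N ÷ 0.066996 m² = 2462.83360201… Pa.
165 has 3 significant figures; 0.066996 has 5.
Division/multiplication keeps the fewest: 3 significant figures.
Rounded: 2.46 × 10³ Pa.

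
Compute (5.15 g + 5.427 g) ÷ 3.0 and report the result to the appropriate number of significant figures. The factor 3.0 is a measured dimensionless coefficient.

5.15 g + 5.427 g = 10.577 g; the sum is limited to 2 decimal places (4 s.f.).
Carrying full precision, 10.577 ÷ 3.0 = 3.52566666667… g; 3.0 has 2 s.f., so the result keeps min(4, 2) = 2 s.f.
Rounded to 2 significant figures: 3.5 g.

3.5 g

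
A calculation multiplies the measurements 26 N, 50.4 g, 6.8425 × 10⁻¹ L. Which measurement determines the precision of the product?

26 N

26 N → 2 s.f.; 50.4 g → 3 s.f.; 6.8425 × 10⁻¹ L → 5 s.f.
The fewest is 2 significant figures, from 26 N.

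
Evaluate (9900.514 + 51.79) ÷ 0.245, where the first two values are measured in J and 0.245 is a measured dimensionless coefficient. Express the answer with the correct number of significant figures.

9900.514 J + 51.79 J = 9952.304 J; the sum is limited to 2 decimal places (6 s.f.).
Carrying full precision, 9952.304 ÷ 0.245 = 40621.6489796… J; 0.245 has 3 s.f., so the result keeps min(6, 3) = 3 s.f.
Rounded to 3 significant figures: 4.06 × 10⁴ J.

4.06 × 10⁴ J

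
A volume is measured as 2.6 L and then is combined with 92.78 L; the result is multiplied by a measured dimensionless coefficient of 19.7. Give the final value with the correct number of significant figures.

2.6 L + 92.78 L = 95.38 L; the sum is limited to 1 decimal place (3 s.f.).
Carrying full precision, 95.38 × 19.7 = 1878.986 L; 19.7 has 3 s.f., so the result keeps min(3, 3) = 3 s.f.
Rounded to 3 significant figures: 1.88 × 10^3 L.

1.88 × 10^3 L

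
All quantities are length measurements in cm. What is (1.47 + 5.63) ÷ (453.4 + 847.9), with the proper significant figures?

1.47 + 5.63 = 7.10, limited to 2 d.p. → 3 s.f.; 453.4 + 847.9 = 1301.3, limited to 1 d.p. → 5 s.f.
Carrying full precision, 7.10 ÷ 1301.3 = 0.00545608237916…; keep min(3, 5) = 3 s.f.
Rounded to 3 significant figures: 0.00546.

0.00546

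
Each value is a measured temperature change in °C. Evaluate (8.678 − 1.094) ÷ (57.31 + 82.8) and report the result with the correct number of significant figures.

0.05413

8.678 − 1.094 = 7.584, limited to 3 d.p. → 4 s.f.; 57.31 + 82.8 = 140.11, limited to 1 d.p. → 4 s.f.
Carrying full precision, 7.584 ÷ 140.11 = 0.0541288987224…; keep min(4, 4) = 4 s.f.
Rounded to 4 significant figures: 0.05413.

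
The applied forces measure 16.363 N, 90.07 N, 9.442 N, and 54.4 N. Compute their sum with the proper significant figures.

1.703 × 10^2 N

16.363 N + 90.07 N + 9.442 N + 54.4 N = 170.275 N.
Addition/subtraction keeps the fewest decimal places: 16.363 → 3 decimal places, 90.07 → 2 decimal places, 9.442 → 3 decimal places, 54.4 → 1 decimal place; limit is 1.
Rounded to 1 decimal place: 1.703 × 10^2 N.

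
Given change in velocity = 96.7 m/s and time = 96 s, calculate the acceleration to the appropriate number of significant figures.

acceleration = 96.7 m/s ÷ 96 s = 1.00729166667… m/s².
96.7 has 3 significant figures; 96 has 2.
Division/multiplication keeps the fewest: 2 significant figures.
Rounded: 1.0 m/s².

1.0 m/s²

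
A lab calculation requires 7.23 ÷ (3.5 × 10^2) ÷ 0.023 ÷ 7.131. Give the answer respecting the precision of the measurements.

7.23 ÷ (3.5 × 10^2) ÷ 0.023 ÷ 7.131 = 0.125948204454…
Multiplication/division keeps the fewest significant figures: 7.23 → 3 s.f., 3.5 × 10^2 → 2 s.f., 0.023 → 2 s.f., 7.131 → 4 s.f.; limit is 2.
Rounded to 2 significant figures: 0.13.

0.13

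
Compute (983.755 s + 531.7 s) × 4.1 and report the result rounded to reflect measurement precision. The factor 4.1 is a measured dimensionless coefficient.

6.2 × 10^3 s

983.755 s + 531.7 s = 1515.455 s; the sum is limited to 1 decimal place (5 s.f.).
Carrying full precision, 1515.455 × 4.1 = 6213.3655 s; 4.1 has 2 s.f., so the result keeps min(5, 2) = 2 s.f.
Rounded to 2 significant figures: 6.2 × 10^3 s.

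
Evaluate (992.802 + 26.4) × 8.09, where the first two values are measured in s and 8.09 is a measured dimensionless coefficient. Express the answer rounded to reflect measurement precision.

8.25 × 10³ s

992.802 s + 26.4 s = 1019.202 s; the sum is limited to 1 decimal place (5 s.f.).
Carrying full precision, 1019.202 × 8.09 = 8245.34418 s; 8.09 has 3 s.f., so the result keeps min(5, 3) = 3 s.f.
Rounded to 3 significant figures: 8.25 × 10³ s.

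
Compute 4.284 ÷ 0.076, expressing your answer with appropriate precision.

56

4.284 ÷ 0.076 = 56.3684210526…
Multiplication/division keeps the fewest significant figures: 4.284 → 4 s.f., 0.076 → 2 s.f.; limit is 2.
Rounded to 2 significant figures: 56.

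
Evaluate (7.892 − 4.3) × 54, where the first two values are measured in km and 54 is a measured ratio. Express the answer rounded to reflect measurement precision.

7.892 km − 4.3 km = 3.592 km; the difference is limited to 1 decimal place (2 s.f.).
Carrying full precision, 3.592 × 54 = 193.968 km; 54 has 2 s.f., so the result keeps min(2, 2) = 2 s.f.
Rounded to 2 significant figures: 1.9 × 10^2 km.

1.9 × 10^2 km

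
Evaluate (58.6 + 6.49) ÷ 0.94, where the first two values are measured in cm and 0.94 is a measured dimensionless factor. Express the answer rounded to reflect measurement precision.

69 cm

58.6 cm + 6.49 cm = 65.09 cm; the sum is limited to 1 decimal place (3 s.f.).
Carrying full precision, 65.09 ÷ 0.94 = 69.2446808511… cm; 0.94 has 2 s.f., so the result keeps min(3, 2) = 2 s.f.
Rounded to 2 significant figures: 69 cm.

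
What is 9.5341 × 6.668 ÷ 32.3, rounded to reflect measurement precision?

9.5341 × 6.668 ÷ 32.3 = 1.96821606192…
Multiplication/division keeps the fewest significant figures: 9.5341 → 5 s.f., 6.668 → 4 s.f., 32.3 → 3 s.f.; limit is 3.
Rounded to 3 significant figures: 1.97.

1.97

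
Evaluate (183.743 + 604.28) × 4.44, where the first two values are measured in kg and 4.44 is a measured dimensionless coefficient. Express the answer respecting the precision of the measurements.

183.743 kg + 604.28 kg = 788.023 kg; the sum is limited to 2 decimal places (5 s.f.).
Carrying full precision, 788.023 × 4.44 = 3498.82212 kg; 4.44 has 3 s.f., so the result keeps min(5, 3) = 3 s.f.
Rounded to 3 significant figures: 3.50 × 10^3 kg.

3.50 × 10^3 kg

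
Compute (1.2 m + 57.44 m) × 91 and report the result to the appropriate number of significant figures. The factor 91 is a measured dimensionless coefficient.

1.2 m + 57.44 m = 58.64 m; the sum is limited to 1 decimal place (3 s.f.).
Carrying full precision, 58.64 × 91 = 5336.24 m; 91 has 2 s.f., so the result keeps min(3, 2) = 2 s.f.
Rounded to 2 significant figures: 5.3 × 10^3 m.

5.3 × 10^3 m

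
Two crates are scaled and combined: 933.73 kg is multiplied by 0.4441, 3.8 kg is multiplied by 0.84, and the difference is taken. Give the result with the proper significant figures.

933.73 × 0.4441 = 414.669493 → 4.147 × 10^2 kg (4 s.f., last digit at the 10^-1 place).
3.8 × 0.84 = 3.192 → 3.2 kg (2 s.f., last digit at the 10^-1 place).
Difference: 411.477493 kg; keep the coarser place, 10^-1.
Result: 411.5 kg.

411.5 kg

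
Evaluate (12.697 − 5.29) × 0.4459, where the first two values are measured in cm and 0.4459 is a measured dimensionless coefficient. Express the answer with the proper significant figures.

3.30 cm

12.697 cm − 5.29 cm = 7.407 cm; the difference is limited to 2 decimal places (3 s.f.).
Carrying full precision, 7.407 × 0.4459 = 3.3027813 cm; 0.4459 has 4 s.f., so the result keeps min(3, 4) = 3 s.f.
Rounded to 3 significant figures: 3.30 cm.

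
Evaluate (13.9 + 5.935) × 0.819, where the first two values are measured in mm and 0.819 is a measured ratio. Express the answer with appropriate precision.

16.2 mm

13.9 mm + 5.935 mm = 19.835 mm; the sum is limited to 1 decimal place (3 s.f.).
Carrying full precision, 19.835 × 0.819 = 16.244865 mm; 0.819 has 3 s.f., so the result keeps min(3, 3) = 3 s.f.
Rounded to 3 significant figures: 16.2 mm.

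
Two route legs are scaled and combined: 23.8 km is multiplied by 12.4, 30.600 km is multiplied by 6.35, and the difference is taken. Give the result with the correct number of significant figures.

101 km

23.8 × 12.4 = 295.12 → 2.95 × 10² km (3 s.f., last digit at the 10^0 place).
30.600 × 6.35 = 194.31 → 194 km (3 s.f., last digit at the 10^0 place).
Difference: 100.81 km; keep the coarser place, 10^0.
Result: 101 km.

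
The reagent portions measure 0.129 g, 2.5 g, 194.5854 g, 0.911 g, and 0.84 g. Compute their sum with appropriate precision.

0.129 g + 2.5 g + 194.5854 g + 0.911 g + 0.84 g = 198.9654 g.
Addition/subtraction keeps the fewest decimal places: 0.129 → 3 decimal places, 2.5 → 1 decimal place, 194.5854 → 4 decimal places, 0.911 → 3 decimal places, 0.84 → 2 decimal places; limit is 1.
Rounded to 1 decimal place: 199.0 g.

199.0 g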